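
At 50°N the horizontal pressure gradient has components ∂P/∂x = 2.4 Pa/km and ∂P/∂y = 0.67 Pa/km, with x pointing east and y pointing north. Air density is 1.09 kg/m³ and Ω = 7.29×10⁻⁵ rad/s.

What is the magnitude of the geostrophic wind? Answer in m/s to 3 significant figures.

20.5 m/s

Coriolis parameter at 50°N:
f = 2Ω sin φ = 2 × 7.29×10⁻⁵ × sin 50° = 1.12×10⁻⁴ s⁻¹
Component geostrophic relations (x east, y north):
u_g = −(1/(fρ)) ∂P/∂y,  v_g = (1/(fρ)) ∂P/∂x
u_g = −(0.67×10⁻³)/(1.12×10⁻⁴ × 1.09) = −5.50 m/s;  v_g = (2.4×10⁻³)/(1.12×10⁻⁴ × 1.09) = 19.7 m/s
|V_g| = √(u_g² + v_g²) = 20.5 m/s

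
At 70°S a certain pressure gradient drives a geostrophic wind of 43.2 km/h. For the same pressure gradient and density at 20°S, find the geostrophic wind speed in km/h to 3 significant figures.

119 km/h

With the same pressure gradient and density, V_g ∝ 1/f ∝ 1/sin φ.
V₂ = V₁ · sin φ₁ / sin φ₂ = 43.2 × sin 70° / sin 20°
V₂ = 43.2 × 0.9397/0.3420 = 119 km/h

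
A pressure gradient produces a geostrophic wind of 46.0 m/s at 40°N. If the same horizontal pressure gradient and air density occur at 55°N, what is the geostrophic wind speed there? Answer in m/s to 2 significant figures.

36 m/s

With the same pressure gradient and density, V_g ∝ 1/f ∝ 1/sin φ.
V₂ = V₁ · sin φ₁ / sin φ₂ = 46.0 × sin 40° / sin 55°
V₂ = 46.0 × 0.6428/0.8192 = 36 m/s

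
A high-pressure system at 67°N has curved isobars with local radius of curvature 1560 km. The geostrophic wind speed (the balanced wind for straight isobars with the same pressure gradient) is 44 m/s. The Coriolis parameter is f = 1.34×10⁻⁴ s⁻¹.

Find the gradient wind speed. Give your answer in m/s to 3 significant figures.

63.0 m/s

Around a high, pressure-gradient force acts outward with centrifugal, so Coriolis balances both:
fV = (1/ρ)|∂P/∂n| + V²/R  →  V² − fR·V + fR·V_g = 0
With fR = 1.34×10⁻⁴ × 1560×10³ m = 209 m/s:
V = [fR − √((fR)² − 4 fR V_g)]/2 = [209 − √(209² − 4×209×44)]/2 = 63 m/s
Supergeostrophic (V > V_g = 44 m/s), as expected around a high.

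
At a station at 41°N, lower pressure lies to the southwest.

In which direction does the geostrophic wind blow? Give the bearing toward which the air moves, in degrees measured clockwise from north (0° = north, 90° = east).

315°

The pressure-gradient force points toward the southwest (bearing 225°).
Geostrophic balance: in the Northern Hemisphere the Coriolis force deflects motion to the right, so the geostrophic wind blows 90° to the right of the pressure-gradient force (low pressure on the left).
Rotating 225° by 90° clockwise gives 315° — the wind blows toward the northwest.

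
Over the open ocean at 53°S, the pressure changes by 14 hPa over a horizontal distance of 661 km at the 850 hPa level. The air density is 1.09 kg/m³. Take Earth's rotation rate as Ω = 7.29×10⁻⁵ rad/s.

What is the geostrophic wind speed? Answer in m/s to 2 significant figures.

Coriolis parameter at 53°S:
f = 2Ω sin φ = 2 × 7.29×10⁻⁵ × sin 53° = 1.16×10⁻⁴ s⁻¹
Pressure gradient: |∂P/∂n| = 1400 Pa / 661000 m = 2.12×10⁻³ Pa/m
Geostrophic balance (pressure-gradient force = Coriolis force):
V_g = (1/(fρ)) |∂P/∂n| = 2.12×10⁻³ / (1.16×10⁻⁴ × 1.09) = 16.7 m/s

17 m/s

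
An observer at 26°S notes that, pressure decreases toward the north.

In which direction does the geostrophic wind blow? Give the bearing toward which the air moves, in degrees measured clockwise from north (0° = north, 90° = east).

The pressure-gradient force points toward the north (bearing 000°).
Geostrophic balance: in the Southern Hemisphere the Coriolis force deflects motion to the left, so the geostrophic wind blows 90° to the left of the pressure-gradient force (low pressure on the right).
Rotating 000° by 90° counterclockwise gives 270° — the wind blows toward the west.

270°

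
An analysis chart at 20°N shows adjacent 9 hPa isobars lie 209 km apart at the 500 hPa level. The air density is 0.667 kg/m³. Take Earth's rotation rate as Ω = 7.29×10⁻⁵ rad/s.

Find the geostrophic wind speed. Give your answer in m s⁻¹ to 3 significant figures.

Coriolis parameter at 20°N:
f = 2Ω sin φ = 2 × 7.29×10⁻⁵ × sin 20° = 4.99×10⁻⁵ s⁻¹
Pressure gradient: |∂P/∂n| = 900 Pa / 209000 m = 4.31×10⁻³ Pa/m
Geostrophic balance (pressure-gradient force = Coriolis force):
V_g = (1/(fρ)) |∂P/∂n| = 4.31×10⁻³ / (4.99×10⁻⁵ × 0.667) = 129 m/s

129 m s⁻¹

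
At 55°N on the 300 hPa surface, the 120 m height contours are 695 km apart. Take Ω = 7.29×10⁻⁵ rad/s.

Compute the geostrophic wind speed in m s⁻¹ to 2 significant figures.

14 m s⁻¹

Coriolis parameter at 55°N:
f = 2Ω sin φ = 2 × 7.29×10⁻⁵ × sin 55° = 1.19×10⁻⁴ s⁻¹
Height gradient: |∂Z/∂n| = 120 m / 695000 m = 1.73×10⁻⁴
On a pressure surface, geostrophic balance gives V_g = (g/f)|∂Z/∂n|:
V_g = 9.81 × 1.73×10⁻⁴ / 1.19×10⁻⁴ = 14.2 m/s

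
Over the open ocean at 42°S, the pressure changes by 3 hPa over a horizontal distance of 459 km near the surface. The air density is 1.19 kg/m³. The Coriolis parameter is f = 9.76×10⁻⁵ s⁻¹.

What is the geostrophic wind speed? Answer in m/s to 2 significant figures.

Pressure gradient: |∂P/∂n| = 300 Pa / 459000 m = 6.54×10⁻⁴ Pa/m
Geostrophic balance (pressure-gradient force = Coriolis force):
V_g = (1/(fρ)) |∂P/∂n| = 6.54×10⁻⁴ / (9.76×10⁻⁵ × 1.19) = 5.63 m/s

5.6 m/s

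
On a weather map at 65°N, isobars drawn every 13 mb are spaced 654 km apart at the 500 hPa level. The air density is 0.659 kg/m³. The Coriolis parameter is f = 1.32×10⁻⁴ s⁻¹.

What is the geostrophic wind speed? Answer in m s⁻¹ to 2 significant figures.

23 m s⁻¹

Pressure gradient: |∂P/∂n| = 1300 Pa / 654000 m = 1.99×10⁻³ Pa/m
Geostrophic balance (pressure-gradient force = Coriolis force):
V_g = (1/(fρ)) |∂P/∂n| = 1.99×10⁻³ / (1.32×10⁻⁴ × 0.659) = 22.9 m/s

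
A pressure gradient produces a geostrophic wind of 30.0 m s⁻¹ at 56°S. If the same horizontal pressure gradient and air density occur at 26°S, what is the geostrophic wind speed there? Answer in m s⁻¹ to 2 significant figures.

57 m s⁻¹

With the same pressure gradient and density, V_g ∝ 1/f ∝ 1/sin φ.
V₂ = V₁ · sin φ₁ / sin φ₂ = 30.0 × sin 56° / sin 26°
V₂ = 30.0 × 0.8290/0.4384 = 57 m s⁻¹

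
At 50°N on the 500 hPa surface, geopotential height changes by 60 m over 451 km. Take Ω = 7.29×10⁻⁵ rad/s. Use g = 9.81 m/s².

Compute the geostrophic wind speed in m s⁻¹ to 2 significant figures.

Coriolis parameter at 50°N:
f = 2Ω sin φ = 2 × 7.29×10⁻⁵ × sin 50° = 1.12×10⁻⁴ s⁻¹
Height gradient: |∂Z/∂n| = 60 m / 451000 m = 1.33×10⁻⁴
On a pressure surface, geostrophic balance gives V_g = (g/f)|∂Z/∂n|:
V_g = 9.81 × 1.33×10⁻⁴ / 1.12×10⁻⁴ = 11.7 m/s

12 m s⁻¹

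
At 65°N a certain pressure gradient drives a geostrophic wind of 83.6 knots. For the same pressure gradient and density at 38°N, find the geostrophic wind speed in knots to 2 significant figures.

120 knots

With the same pressure gradient and density, V_g ∝ 1/f ∝ 1/sin φ.
V₂ = V₁ · sin φ₁ / sin φ₂ = 83.6 × sin 65° / sin 38°
V₂ = 83.6 × 0.9063/0.6157 = 120 knots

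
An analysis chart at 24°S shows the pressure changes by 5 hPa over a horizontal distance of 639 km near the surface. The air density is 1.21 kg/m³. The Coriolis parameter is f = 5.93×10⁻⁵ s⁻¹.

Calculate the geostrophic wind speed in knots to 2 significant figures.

21 knots

Pressure gradient: |∂P/∂n| = 500 Pa / 639000 m = 7.82×10⁻⁴ Pa/m
Geostrophic balance (pressure-gradient force = Coriolis force):
V_g = (1/(fρ)) |∂P/∂n| = 7.82×10⁻⁴ / (5.93×10⁻⁵ × 1.21) = 10.9 m/s
Converting: 10.9 m/s × 1.944 = 21 knots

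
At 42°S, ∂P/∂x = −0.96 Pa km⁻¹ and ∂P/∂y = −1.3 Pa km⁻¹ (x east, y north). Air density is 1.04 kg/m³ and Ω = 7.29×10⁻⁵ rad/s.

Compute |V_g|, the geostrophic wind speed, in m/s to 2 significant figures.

16 m/s

Coriolis parameter at 42°S:
f = 2Ω sin φ = 2 × 7.29×10⁻⁵ × sin 42° = 9.76×10⁻⁵ s⁻¹
In the Southern Hemisphere f is negative: f = −9.76×10⁻⁵ s⁻¹.
Component geostrophic relations (x east, y north):
u_g = −(1/(fρ)) ∂P/∂y,  v_g = (1/(fρ)) ∂P/∂x
u_g = −(−1.3×10⁻³)/(−9.76×10⁻⁵ × 1.04) = −12.8 m/s;  v_g = (−0.96×10⁻³)/(−9.76×10⁻⁵ × 1.04) = 9.46 m/s
|V_g| = √(u_g² + v_g²) = 15.9 m/s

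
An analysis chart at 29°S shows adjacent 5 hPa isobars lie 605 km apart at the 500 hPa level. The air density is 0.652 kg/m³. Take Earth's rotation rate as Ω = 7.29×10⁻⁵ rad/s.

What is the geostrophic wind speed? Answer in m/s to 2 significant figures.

18 m/s

Coriolis parameter at 29°S:
f = 2Ω sin φ = 2 × 7.29×10⁻⁵ × sin 29° = 7.07×10⁻⁵ s⁻¹
Pressure gradient: |∂P/∂n| = 500 Pa / 605000 m = 8.26×10⁻⁴ Pa/m
Geostrophic balance (pressure-gradient force = Coriolis force):
V_g = (1/(fρ)) |∂P/∂n| = 8.26×10⁻⁴ / (7.07×10⁻⁵ × 0.652) = 17.9 m/s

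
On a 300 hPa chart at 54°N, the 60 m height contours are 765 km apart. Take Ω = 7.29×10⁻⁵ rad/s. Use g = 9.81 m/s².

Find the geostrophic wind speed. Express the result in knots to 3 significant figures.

Coriolis parameter at 54°N:
f = 2Ω sin φ = 2 × 7.29×10⁻⁵ × sin 54° = 1.18×10⁻⁴ s⁻¹
Height gradient: |∂Z/∂n| = 60 m / 765000 m = 7.84×10⁻⁵
On a pressure surface, geostrophic balance gives V_g = (g/f)|∂Z/∂n|:
V_g = 9.81 × 7.84×10⁻⁵ / 1.18×10⁻⁴ = 6.52 m/s
Converting: 6.52 m/s × 1.944 = 12.7 knots

12.7 knots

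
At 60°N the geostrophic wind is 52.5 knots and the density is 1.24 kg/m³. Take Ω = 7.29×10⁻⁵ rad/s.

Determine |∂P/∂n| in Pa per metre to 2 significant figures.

4.2×10⁻³ Pa/m

Coriolis parameter at 60°N:
f = 2Ω sin φ = 2 × 7.29×10⁻⁵ × sin 60° = 1.26×10⁻⁴ s⁻¹
Wind speed in SI: 52.5 knots = 27.0 m/s
Geostrophic balance rearranged: |∂P/∂n| = f ρ V_g
|∂P/∂n| = 1.26×10⁻⁴ × 1.24 × 27.0 = 4.23×10⁻³ Pa/m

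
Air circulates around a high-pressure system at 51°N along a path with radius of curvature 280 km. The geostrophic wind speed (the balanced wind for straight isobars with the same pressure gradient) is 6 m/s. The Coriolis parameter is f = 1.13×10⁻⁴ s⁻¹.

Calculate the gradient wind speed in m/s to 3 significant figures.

8.05 m/s

Around a high, pressure-gradient force acts outward with centrifugal, so Coriolis balances both:
fV = (1/ρ)|∂P/∂n| + V²/R  →  V² − fR·V + fR·V_g = 0
With fR = 1.13×10⁻⁴ × 280×10³ m = 31.6 m/s:
V = [fR − √((fR)² − 4 fR V_g)]/2 = [31.6 − √(31.6² − 4×31.6×6)]/2 = 8.05 m/s
Supergeostrophic (V > V_g = 6 m/s), as expected around a high.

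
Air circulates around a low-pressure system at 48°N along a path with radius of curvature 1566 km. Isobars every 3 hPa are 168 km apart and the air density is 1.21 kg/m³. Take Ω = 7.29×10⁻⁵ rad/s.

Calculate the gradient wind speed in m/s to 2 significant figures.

13 m/s

Coriolis parameter at 48°N:
f = 2Ω sin φ = 2 × 7.29×10⁻⁵ × sin 48° = 1.08×10⁻⁴ s⁻¹
Pressure gradient: |∂P/∂n| = 300 Pa / 168000 m = 1.79×10⁻³ Pa/m
Geostrophic speed: V_g = |∂P/∂n|/(fρ) = 1.79×10⁻³/(1.08×10⁻⁴ × 1.21) = 13.6 m/s
Around a low, centrifugal force acts outward with Coriolis, so pressure-gradient force balances both:
(1/ρ)|∂P/∂n| = fV + V²/R  →  V² + fR·V − fR·V_g = 0
With fR = 1.08×10⁻⁴ × 1566×10³ m = 170 m/s:
V = [−fR + √((fR)² + 4 fR V_g)]/2 = [−170 + √(170² + 4×170×13.6)]/2 = 12.7 m/s
Subgeostrophic (V < V_g = 13.6 m/s), as expected around a low.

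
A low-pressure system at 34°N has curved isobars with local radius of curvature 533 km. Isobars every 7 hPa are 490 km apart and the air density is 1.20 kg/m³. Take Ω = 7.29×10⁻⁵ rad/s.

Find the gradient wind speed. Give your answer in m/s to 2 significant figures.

Coriolis parameter at 34°N:
f = 2Ω sin φ = 2 × 7.29×10⁻⁵ × sin 34° = 8.15×10⁻⁵ s⁻¹
Pressure gradient: |∂P/∂n| = 700 Pa / 490000 m = 1.43×10⁻³ Pa/m
Geostrophic speed: V_g = |∂P/∂n|/(fρ) = 1.43×10⁻³/(8.15×10⁻⁵ × 1.20) = 14.6 m/s
Around a low, centrifugal force acts outward with Coriolis, so pressure-gradient force balances both:
(1/ρ)|∂P/∂n| = fV + V²/R  →  V² + fR·V − fR·V_g = 0
With fR = 8.15×10⁻⁵ × 533×10³ m = 43.5 m/s:
V = [−fR + √((fR)² + 4 fR V_g)]/2 = [−43.5 + √(43.5² + 4×43.5×14.6)]/2 = 11.5 m/s
Subgeostrophic (V < V_g = 14.6 m/s), as expected around a low.

12 m/s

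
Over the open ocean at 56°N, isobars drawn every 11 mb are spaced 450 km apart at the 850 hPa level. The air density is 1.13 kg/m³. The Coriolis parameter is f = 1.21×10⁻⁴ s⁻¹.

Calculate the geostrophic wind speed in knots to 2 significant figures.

Pressure gradient: |∂P/∂n| = 1100 Pa / 450000 m = 2.44×10⁻³ Pa/m
Geostrophic balance (pressure-gradient force = Coriolis force):
V_g = (1/(fρ)) |∂P/∂n| = 2.44×10⁻³ / (1.21×10⁻⁴ × 1.13) = 17.9 m/s
Converting: 17.9 m/s × 1.944 = 35 knots

35 knots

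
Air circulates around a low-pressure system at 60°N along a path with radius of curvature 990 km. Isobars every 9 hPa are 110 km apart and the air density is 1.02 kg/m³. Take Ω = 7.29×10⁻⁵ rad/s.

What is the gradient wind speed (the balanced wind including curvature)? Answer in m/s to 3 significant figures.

Coriolis parameter at 60°N:
f = 2Ω sin φ = 2 × 7.29×10⁻⁵ × sin 60° = 1.26×10⁻⁴ s⁻¹
Pressure gradient: |∂P/∂n| = 900 Pa / 110000 m = 8.18×10⁻³ Pa/m
Geostrophic speed: V_g = |∂P/∂n|/(fρ) = 8.18×10⁻³/(1.26×10⁻⁴ × 1.02) = 63.5 m/s
Around a low, centrifugal force acts outward with Coriolis, so pressure-gradient force balances both:
(1/ρ)|∂P/∂n| = fV + V²/R  →  V² + fR·V − fR·V_g = 0
With fR = 1.26×10⁻⁴ × 990×10³ m = 125 m/s:
V = [−fR + √((fR)² + 4 fR V_g)]/2 = [−125 + √(125² + 4×125×63.5)]/2 = 46.3 m/s
Subgeostrophic (V < V_g = 63.5 m/s), as expected around a low.

46.3 m/s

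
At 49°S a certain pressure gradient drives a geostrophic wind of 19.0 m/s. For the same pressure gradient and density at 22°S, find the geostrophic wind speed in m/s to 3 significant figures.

38.3 m/s

With the same pressure gradient and density, V_g ∝ 1/f ∝ 1/sin φ.
V₂ = V₁ · sin φ₁ / sin φ₂ = 19.0 × sin 49° / sin 22°
V₂ = 19.0 × 0.7547/0.3746 = 38.3 m/s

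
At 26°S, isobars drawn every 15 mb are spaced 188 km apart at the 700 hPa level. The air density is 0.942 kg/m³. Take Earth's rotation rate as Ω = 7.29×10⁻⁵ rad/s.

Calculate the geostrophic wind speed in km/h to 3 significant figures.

477 km/h

Coriolis parameter at 26°S:
f = 2Ω sin φ = 2 × 7.29×10⁻⁵ × sin 26° = 6.39×10⁻⁵ s⁻¹
Pressure gradient: |∂P/∂n| = 1500 Pa / 188000 m = 7.98×10⁻³ Pa/m
Geostrophic balance (pressure-gradient force = Coriolis force):
V_g = (1/(fρ)) |∂P/∂n| = 7.98×10⁻³ / (6.39×10⁻⁵ × 0.942) = 133 m/s
Converting: 133 m/s × 3.6 = 477 km/h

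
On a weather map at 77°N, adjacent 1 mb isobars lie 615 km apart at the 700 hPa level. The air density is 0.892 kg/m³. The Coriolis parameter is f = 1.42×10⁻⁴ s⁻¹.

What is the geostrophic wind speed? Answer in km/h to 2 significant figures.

Pressure gradient: |∂P/∂n| = 100 Pa / 615000 m = 1.63×10⁻⁴ Pa/m
Geostrophic balance (pressure-gradient force = Coriolis force):
V_g = (1/(fρ)) |∂P/∂n| = 1.63×10⁻⁴ / (1.42×10⁻⁴ × 0.892) = 1.28 m/s
Converting: 1.28 m/s × 3.6 = 4.6 km/h

4.6 km/h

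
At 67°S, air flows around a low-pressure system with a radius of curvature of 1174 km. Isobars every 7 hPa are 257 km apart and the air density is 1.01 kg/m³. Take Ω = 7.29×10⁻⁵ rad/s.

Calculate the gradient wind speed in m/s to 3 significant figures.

Coriolis parameter at 67°S:
f = 2Ω sin φ = 2 × 7.29×10⁻⁵ × sin 67° = 1.34×10⁻⁴ s⁻¹
Pressure gradient: |∂P/∂n| = 700 Pa / 257000 m = 2.72×10⁻³ Pa/m
Geostrophic speed: V_g = |∂P/∂n|/(fρ) = 2.72×10⁻³/(1.34×10⁻⁴ × 1.01) = 20.1 m/s
Around a low, centrifugal force acts outward with Coriolis, so pressure-gradient force balances both:
(1/ρ)|∂P/∂n| = fV + V²/R  →  V² + fR·V − fR·V_g = 0
With fR = 1.34×10⁻⁴ × 1174×10³ m = 158 m/s:
V = [−fR + √((fR)² + 4 fR V_g)]/2 = [−158 + √(158² + 4×158×20.1)]/2 = 18 m/s
Subgeostrophic (V < V_g = 20.1 m/s), as expected around a low.

18.0 m/s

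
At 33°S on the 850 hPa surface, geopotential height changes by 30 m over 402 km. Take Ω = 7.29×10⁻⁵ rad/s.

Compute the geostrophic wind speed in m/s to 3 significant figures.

Coriolis parameter at 33°S:
f = 2Ω sin φ = 2 × 7.29×10⁻⁵ × sin 33° = 7.94×10⁻⁵ s⁻¹
Height gradient: |∂Z/∂n| = 30 m / 402000 m = 7.46×10⁻⁵
On a pressure surface, geostrophic balance gives V_g = (g/f)|∂Z/∂n|:
V_g = 9.81 × 7.46×10⁻⁵ / 7.94×10⁻⁵ = 9.22 m/s

9.22 m/s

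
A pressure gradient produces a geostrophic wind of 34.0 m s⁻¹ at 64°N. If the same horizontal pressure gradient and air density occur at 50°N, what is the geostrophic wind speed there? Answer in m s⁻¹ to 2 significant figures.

40 m s⁻¹

With the same pressure gradient and density, V_g ∝ 1/f ∝ 1/sin φ.
V₂ = V₁ · sin φ₁ / sin φ₂ = 34.0 × sin 64° / sin 50°
V₂ = 34.0 × 0.8988/0.7660 = 40 m s⁻¹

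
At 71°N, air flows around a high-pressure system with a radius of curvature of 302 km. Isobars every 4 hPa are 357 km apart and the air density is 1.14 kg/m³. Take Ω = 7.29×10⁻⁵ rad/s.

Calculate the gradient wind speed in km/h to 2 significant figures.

33 km/h

Coriolis parameter at 71°N:
f = 2Ω sin φ = 2 × 7.29×10⁻⁵ × sin 71° = 1.38×10⁻⁴ s⁻¹
Pressure gradient: |∂P/∂n| = 400 Pa / 357000 m = 1.12×10⁻³ Pa/m
Geostrophic speed: V_g = |∂P/∂n|/(fρ) = 1.12×10⁻³/(1.38×10⁻⁴ × 1.14) = 7.13 m/s
Around a high, pressure-gradient force acts outward with centrifugal, so Coriolis balances both:
fV = (1/ρ)|∂P/∂n| + V²/R  →  V² − fR·V + fR·V_g = 0
With fR = 1.38×10⁻⁴ × 302×10³ m = 41.6 m/s:
V = [fR − √((fR)² − 4 fR V_g)]/2 = [41.6 − √(41.6² − 4×41.6×7.13)]/2 = 9.13 m/s
Supergeostrophic (V > V_g = 7.13 m/s), as expected around a high.
Converting: 9.13 m/s × 3.6 = 33 km/h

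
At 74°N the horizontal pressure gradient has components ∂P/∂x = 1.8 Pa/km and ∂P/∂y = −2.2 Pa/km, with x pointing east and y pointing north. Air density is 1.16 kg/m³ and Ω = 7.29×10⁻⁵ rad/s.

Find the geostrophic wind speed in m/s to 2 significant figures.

Coriolis parameter at 74°N:
f = 2Ω sin φ = 2 × 7.29×10⁻⁵ × sin 74° = 1.40×10⁻⁴ s⁻¹
Component geostrophic relations (x east, y north):
u_g = −(1/(fρ)) ∂P/∂y,  v_g = (1/(fρ)) ∂P/∂x
u_g = −(−2.2×10⁻³)/(1.40×10⁻⁴ × 1.16) = 13.5 m/s;  v_g = (1.8×10⁻³)/(1.40×10⁻⁴ × 1.16) = 11.1 m/s
|V_g| = √(u_g² + v_g²) = 17.5 m/s

17 m/s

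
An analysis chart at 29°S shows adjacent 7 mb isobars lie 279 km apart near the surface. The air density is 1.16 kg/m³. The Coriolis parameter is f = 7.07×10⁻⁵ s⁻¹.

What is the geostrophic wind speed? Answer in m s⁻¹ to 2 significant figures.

Pressure gradient: |∂P/∂n| = 700 Pa / 279000 m = 2.51×10⁻³ Pa/m
Geostrophic balance (pressure-gradient force = Coriolis force):
V_g = (1/(fρ)) |∂P/∂n| = 2.51×10⁻³ / (7.07×10⁻⁵ × 1.16) = 30.6 m/s

31 m s⁻¹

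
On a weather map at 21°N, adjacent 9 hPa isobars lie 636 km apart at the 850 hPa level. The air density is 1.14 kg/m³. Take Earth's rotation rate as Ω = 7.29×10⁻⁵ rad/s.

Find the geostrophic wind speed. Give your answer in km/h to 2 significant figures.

86 km/h

Coriolis parameter at 21°N:
f = 2Ω sin φ = 2 × 7.29×10⁻⁵ × sin 21° = 5.23×10⁻⁵ s⁻¹
Pressure gradient: |∂P/∂n| = 900 Pa / 636000 m = 1.42×10⁻³ Pa/m
Geostrophic balance (pressure-gradient force = Coriolis force):
V_g = (1/(fρ)) |∂P/∂n| = 1.42×10⁻³ / (5.23×10⁻⁵ × 1.14) = 23.8 m/s
Converting: 23.8 m/s × 3.6 = 86 km/h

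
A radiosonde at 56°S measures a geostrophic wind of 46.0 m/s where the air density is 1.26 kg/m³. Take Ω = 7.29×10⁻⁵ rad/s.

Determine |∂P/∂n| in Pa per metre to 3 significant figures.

7.01×10⁻³ Pa/m

Coriolis parameter at 56°S:
f = 2Ω sin φ = 2 × 7.29×10⁻⁵ × sin 56° = 1.21×10⁻⁴ s⁻¹
Geostrophic balance rearranged: |∂P/∂n| = f ρ V_g
|∂P/∂n| = 1.21×10⁻⁴ × 1.26 × 46.0 = 7.01×10⁻³ Pa/m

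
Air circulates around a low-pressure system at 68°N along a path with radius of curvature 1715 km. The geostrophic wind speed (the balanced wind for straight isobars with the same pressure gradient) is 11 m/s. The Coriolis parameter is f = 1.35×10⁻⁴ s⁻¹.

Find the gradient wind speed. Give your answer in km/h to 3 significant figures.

Around a low, centrifugal force acts outward with Coriolis, so pressure-gradient force balances both:
(1/ρ)|∂P/∂n| = fV + V²/R  →  V² + fR·V − fR·V_g = 0
With fR = 1.35×10⁻⁴ × 1715×10³ m = 232 m/s:
V = [−fR + √((fR)² + 4 fR V_g)]/2 = [−232 + √(232² + 4×232×11)]/2 = 10.5 m/s
Subgeostrophic (V < V_g = 11 m/s), as expected around a low.
Converting: 10.5 m/s × 3.6 = 37.9 km/h

37.9 km/h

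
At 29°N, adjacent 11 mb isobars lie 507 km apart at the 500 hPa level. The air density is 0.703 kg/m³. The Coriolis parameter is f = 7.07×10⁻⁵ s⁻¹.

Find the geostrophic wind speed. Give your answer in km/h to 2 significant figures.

Pressure gradient: |∂P/∂n| = 1100 Pa / 507000 m = 2.17×10⁻³ Pa/m
Geostrophic balance (pressure-gradient force = Coriolis force):
V_g = (1/(fρ)) |∂P/∂n| = 2.17×10⁻³ / (7.07×10⁻⁵ × 0.703) = 43.7 m/s
Converting: 43.7 m/s × 3.6 = 160 km/h

160 km/h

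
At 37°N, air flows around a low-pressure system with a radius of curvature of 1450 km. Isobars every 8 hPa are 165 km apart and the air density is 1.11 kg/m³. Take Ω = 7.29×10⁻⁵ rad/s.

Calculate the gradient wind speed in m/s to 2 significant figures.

Coriolis parameter at 37°N:
f = 2Ω sin φ = 2 × 7.29×10⁻⁵ × sin 37° = 8.77×10⁻⁵ s⁻¹
Pressure gradient: |∂P/∂n| = 800 Pa / 165000 m = 4.85×10⁻³ Pa/m
Geostrophic speed: V_g = |∂P/∂n|/(fρ) = 4.85×10⁻³/(8.77×10⁻⁵ × 1.11) = 49.8 m/s
Around a low, centrifugal force acts outward with Coriolis, so pressure-gradient force balances both:
(1/ρ)|∂P/∂n| = fV + V²/R  →  V² + fR·V − fR·V_g = 0
With fR = 8.77×10⁻⁵ × 1450×10³ m = 127 m/s:
V = [−fR + √((fR)² + 4 fR V_g)]/2 = [−127 + √(127² + 4×127×49.8)]/2 = 38.3 m/s
Subgeostrophic (V < V_g = 49.8 m/s), as expected around a low.

38 m/s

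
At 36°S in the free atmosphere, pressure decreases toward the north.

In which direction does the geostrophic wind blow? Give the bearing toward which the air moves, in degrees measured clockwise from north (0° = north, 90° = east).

The pressure-gradient force points toward the north (bearing 000°).
Geostrophic balance: in the Southern Hemisphere the Coriolis force deflects motion to the left, so the geostrophic wind blows 90° to the left of the pressure-gradient force (low pressure on the right).
Rotating 000° by 90° counterclockwise gives 270° — the wind blows toward the west.

270°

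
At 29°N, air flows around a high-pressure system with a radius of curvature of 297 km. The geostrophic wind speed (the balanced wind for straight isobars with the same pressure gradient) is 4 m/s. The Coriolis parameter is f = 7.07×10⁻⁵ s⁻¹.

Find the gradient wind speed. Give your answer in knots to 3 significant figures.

Around a high, pressure-gradient force acts outward with centrifugal, so Coriolis balances both:
fV = (1/ρ)|∂P/∂n| + V²/R  →  V² − fR·V + fR·V_g = 0
With fR = 7.07×10⁻⁵ × 297×10³ m = 21.0 m/s:
V = [fR − √((fR)² − 4 fR V_g)]/2 = [21.0 − √(21.0² − 4×21.0×4)]/2 = 5.38 m/s
Supergeostrophic (V > V_g = 4 m/s), as expected around a high.
Converting: 5.38 m/s × 1.944 = 10.5 knots

10.5 knots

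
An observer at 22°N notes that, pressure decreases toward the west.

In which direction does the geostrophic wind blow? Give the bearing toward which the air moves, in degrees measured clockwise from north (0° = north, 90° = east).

000°

The pressure-gradient force points toward the west (bearing 270°).
Geostrophic balance: in the Northern Hemisphere the Coriolis force deflects motion to the right, so the geostrophic wind blows 90° to the right of the pressure-gradient force (low pressure on the left).
Rotating 270° by 90° clockwise gives 000° — the wind blows toward the north.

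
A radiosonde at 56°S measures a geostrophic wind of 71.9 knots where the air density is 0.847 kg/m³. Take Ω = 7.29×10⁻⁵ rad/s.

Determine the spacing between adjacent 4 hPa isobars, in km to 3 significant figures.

106 km

Coriolis parameter at 56°S:
f = 2Ω sin φ = 2 × 7.29×10⁻⁵ × sin 56° = 1.21×10⁻⁴ s⁻¹
Wind speed in SI: 71.9 knots = 37.0 m/s
Geostrophic balance rearranged: |∂P/∂n| = f ρ V_g
|∂P/∂n| = 1.21×10⁻⁴ × 0.847 × 37.0 = 3.79×10⁻³ Pa/m
Isobar spacing: Δn = ΔP/|∂P/∂n| = 400 Pa / 3.79×10⁻³ Pa/m = 105628 m ≈ 106 km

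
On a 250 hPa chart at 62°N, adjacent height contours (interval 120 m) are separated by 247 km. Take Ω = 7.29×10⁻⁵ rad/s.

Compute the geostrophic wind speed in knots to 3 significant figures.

72.0 knots

Coriolis parameter at 62°N:
f = 2Ω sin φ = 2 × 7.29×10⁻⁵ × sin 62° = 1.29×10⁻⁴ s⁻¹
Height gradient: |∂Z/∂n| = 120 m / 247000 m = 4.86×10⁻⁴
On a pressure surface, geostrophic balance gives V_g = (g/f)|∂Z/∂n|:
V_g = 9.81 × 4.86×10⁻⁴ / 1.29×10⁻⁴ = 37.0 m/s
Converting: 37.0 m/s × 1.944 = 72.0 knots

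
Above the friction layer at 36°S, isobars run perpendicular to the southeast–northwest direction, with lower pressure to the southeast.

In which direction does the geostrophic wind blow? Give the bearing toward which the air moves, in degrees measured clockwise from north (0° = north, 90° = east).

045°

The pressure-gradient force points toward the southeast (bearing 135°).
Geostrophic balance: in the Southern Hemisphere the Coriolis force deflects motion to the left, so the geostrophic wind blows 90° to the left of the pressure-gradient force (low pressure on the right).
Rotating 135° by 90° counterclockwise gives 045° — the wind blows toward the northeast.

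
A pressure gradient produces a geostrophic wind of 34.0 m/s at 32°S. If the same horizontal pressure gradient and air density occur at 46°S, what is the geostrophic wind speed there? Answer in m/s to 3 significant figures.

With the same pressure gradient and density, V_g ∝ 1/f ∝ 1/sin φ.
V₂ = V₁ · sin φ₁ / sin φ₂ = 34.0 × sin 32° / sin 46°
V₂ = 34.0 × 0.5299/0.7193 = 25.0 m/s

25.0 m/s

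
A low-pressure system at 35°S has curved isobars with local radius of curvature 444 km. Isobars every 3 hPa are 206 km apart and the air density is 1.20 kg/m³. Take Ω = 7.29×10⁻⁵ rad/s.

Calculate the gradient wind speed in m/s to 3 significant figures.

Coriolis parameter at 35°S:
f = 2Ω sin φ = 2 × 7.29×10⁻⁵ × sin 35° = 8.36×10⁻⁵ s⁻¹
Pressure gradient: |∂P/∂n| = 300 Pa / 206000 m = 1.46×10⁻³ Pa/m
Geostrophic speed: V_g = |∂P/∂n|/(fρ) = 1.46×10⁻³/(8.36×10⁻⁵ × 1.20) = 14.5 m/s
Around a low, centrifugal force acts outward with Coriolis, so pressure-gradient force balances both:
(1/ρ)|∂P/∂n| = fV + V²/R  →  V² + fR·V − fR·V_g = 0
With fR = 8.36×10⁻⁵ × 444×10³ m = 37.1 m/s:
V = [−fR + √((fR)² + 4 fR V_g)]/2 = [−37.1 + √(37.1² + 4×37.1×14.5)]/2 = 11.2 m/s
Subgeostrophic (V < V_g = 14.5 m/s), as expected around a low.

11.2 m/s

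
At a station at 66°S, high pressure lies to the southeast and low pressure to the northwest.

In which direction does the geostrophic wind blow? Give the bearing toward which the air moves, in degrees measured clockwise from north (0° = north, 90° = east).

225°

The pressure-gradient force points toward the northwest (bearing 315°).
Geostrophic balance: in the Southern Hemisphere the Coriolis force deflects motion to the left, so the geostrophic wind blows 90° to the left of the pressure-gradient force (low pressure on the right).
Rotating 315° by 90° counterclockwise gives 225° — the wind blows toward the southwest.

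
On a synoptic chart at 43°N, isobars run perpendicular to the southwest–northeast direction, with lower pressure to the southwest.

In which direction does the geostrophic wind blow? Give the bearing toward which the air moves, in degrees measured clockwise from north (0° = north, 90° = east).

The pressure-gradient force points toward the southwest (bearing 225°).
Geostrophic balance: in the Northern Hemisphere the Coriolis force deflects motion to the right, so the geostrophic wind blows 90° to the right of the pressure-gradient force (low pressure on the left).
Rotating 225° by 90° clockwise gives 315° — the wind blows toward the northwest.

315°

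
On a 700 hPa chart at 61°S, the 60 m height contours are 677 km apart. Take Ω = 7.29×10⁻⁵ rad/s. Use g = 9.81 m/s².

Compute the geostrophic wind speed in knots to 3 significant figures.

13.3 knots

Coriolis parameter at 61°S:
f = 2Ω sin φ = 2 × 7.29×10⁻⁵ × sin 61° = 1.28×10⁻⁴ s⁻¹
Height gradient: |∂Z/∂n| = 60 m / 677000 m = 8.86×10⁻⁵
On a pressure surface, geostrophic balance gives V_g = (g/f)|∂Z/∂n|:
V_g = 9.81 × 8.86×10⁻⁵ / 1.28×10⁻⁴ = 6.82 m/s
Converting: 6.82 m/s × 1.944 = 13.3 knots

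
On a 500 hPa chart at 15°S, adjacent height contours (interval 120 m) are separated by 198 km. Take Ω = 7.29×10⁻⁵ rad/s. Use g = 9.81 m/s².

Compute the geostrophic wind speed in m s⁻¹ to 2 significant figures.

160 m s⁻¹

Coriolis parameter at 15°S:
f = 2Ω sin φ = 2 × 7.29×10⁻⁵ × sin 15° = 3.77×10⁻⁵ s⁻¹
Height gradient: |∂Z/∂n| = 120 m / 198000 m = 6.06×10⁻⁴
On a pressure surface, geostrophic balance gives V_g = (g/f)|∂Z/∂n|:
V_g = 9.81 × 6.06×10⁻⁴ / 3.77×10⁻⁵ = 158 m/s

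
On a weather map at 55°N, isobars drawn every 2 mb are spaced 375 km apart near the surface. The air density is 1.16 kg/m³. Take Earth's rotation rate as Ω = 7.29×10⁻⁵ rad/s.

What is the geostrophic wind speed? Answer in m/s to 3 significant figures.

Coriolis parameter at 55°N:
f = 2Ω sin φ = 2 × 7.29×10⁻⁵ × sin 55° = 1.19×10⁻⁴ s⁻¹
Pressure gradient: |∂P/∂n| = 200 Pa / 375000 m = 5.33×10⁻⁴ Pa/m
Geostrophic balance (pressure-gradient force = Coriolis force):
V_g = (1/(fρ)) |∂P/∂n| = 5.33×10⁻⁴ / (1.19×10⁻⁴ × 1.16) = 3.85 m/s

3.85 m/s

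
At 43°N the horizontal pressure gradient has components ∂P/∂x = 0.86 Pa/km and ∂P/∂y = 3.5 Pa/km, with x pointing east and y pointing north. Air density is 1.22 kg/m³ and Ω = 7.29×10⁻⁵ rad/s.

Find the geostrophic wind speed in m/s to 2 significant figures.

Coriolis parameter at 43°N:
f = 2Ω sin φ = 2 × 7.29×10⁻⁵ × sin 43° = 9.94×10⁻⁵ s⁻¹
Component geostrophic relations (x east, y north):
u_g = −(1/(fρ)) ∂P/∂y,  v_g = (1/(fρ)) ∂P/∂x
u_g = −(3.5×10⁻³)/(9.94×10⁻⁵ × 1.22) = −28.9 m/s;  v_g = (0.86×10⁻³)/(9.94×10⁻⁵ × 1.22) = 7.09 m/s
|V_g| = √(u_g² + v_g²) = 29.7 m/s

30 m/s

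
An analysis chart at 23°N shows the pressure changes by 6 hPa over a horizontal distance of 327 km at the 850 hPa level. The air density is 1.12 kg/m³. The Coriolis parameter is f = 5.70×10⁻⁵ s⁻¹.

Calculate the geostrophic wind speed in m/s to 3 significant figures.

28.7 m/s

Pressure gradient: |∂P/∂n| = 600 Pa / 327000 m = 1.83×10⁻³ Pa/m
Geostrophic balance (pressure-gradient force = Coriolis force):
V_g = (1/(fρ)) |∂P/∂n| = 1.83×10⁻³ / (5.70×10⁻⁵ × 1.12) = 28.7 m/s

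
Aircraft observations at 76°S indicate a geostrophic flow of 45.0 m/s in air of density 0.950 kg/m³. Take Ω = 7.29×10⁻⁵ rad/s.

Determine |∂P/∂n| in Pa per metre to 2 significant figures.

Coriolis parameter at 76°S:
f = 2Ω sin φ = 2 × 7.29×10⁻⁵ × sin 76° = 1.41×10⁻⁴ s⁻¹
Geostrophic balance rearranged: |∂P/∂n| = f ρ V_g
|∂P/∂n| = 1.41×10⁻⁴ × 0.950 × 45.0 = 6.05×10⁻³ Pa/m

6.0×10⁻³ Pa/m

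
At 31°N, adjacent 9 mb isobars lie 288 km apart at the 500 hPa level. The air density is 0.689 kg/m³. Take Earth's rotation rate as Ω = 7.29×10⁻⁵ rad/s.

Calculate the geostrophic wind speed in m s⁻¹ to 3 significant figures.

60.4 m s⁻¹

Coriolis parameter at 31°N:
f = 2Ω sin φ = 2 × 7.29×10⁻⁵ × sin 31° = 7.51×10⁻⁵ s⁻¹
Pressure gradient: |∂P/∂n| = 900 Pa / 288000 m = 3.12×10⁻³ Pa/m
Geostrophic balance (pressure-gradient force = Coriolis force):
V_g = (1/(fρ)) |∂P/∂n| = 3.12×10⁻³ / (7.51×10⁻⁵ × 0.689) = 60.4 m/s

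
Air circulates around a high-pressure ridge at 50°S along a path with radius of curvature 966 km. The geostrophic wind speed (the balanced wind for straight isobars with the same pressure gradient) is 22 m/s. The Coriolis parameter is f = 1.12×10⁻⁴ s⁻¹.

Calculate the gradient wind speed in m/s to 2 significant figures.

Around a high, pressure-gradient force acts outward with centrifugal, so Coriolis balances both:
fV = (1/ρ)|∂P/∂n| + V²/R  →  V² − fR·V + fR·V_g = 0
With fR = 1.12×10⁻⁴ × 966×10³ m = 108 m/s:
V = [fR − √((fR)² − 4 fR V_g)]/2 = [108 − √(108² − 4×108×22)]/2 = 30.7 m/s
Supergeostrophic (V > V_g = 22 m/s), as expected around a high.

31 m/s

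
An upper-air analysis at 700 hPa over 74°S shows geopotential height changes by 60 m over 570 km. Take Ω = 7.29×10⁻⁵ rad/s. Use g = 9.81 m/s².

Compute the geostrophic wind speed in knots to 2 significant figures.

14 knots

Coriolis parameter at 74°S:
f = 2Ω sin φ = 2 × 7.29×10⁻⁵ × sin 74° = 1.40×10⁻⁴ s⁻¹
Height gradient: |∂Z/∂n| = 60 m / 570000 m = 1.05×10⁻⁴
On a pressure surface, geostrophic balance gives V_g = (g/f)|∂Z/∂n|:
V_g = 9.81 × 1.05×10⁻⁴ / 1.40×10⁻⁴ = 7.37 m/s
Converting: 7.37 m/s × 1.944 = 14 knots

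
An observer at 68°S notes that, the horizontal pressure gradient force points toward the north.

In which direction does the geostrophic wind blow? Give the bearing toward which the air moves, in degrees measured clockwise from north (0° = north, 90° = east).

270°

The pressure-gradient force points toward the north (bearing 000°).
Geostrophic balance: in the Southern Hemisphere the Coriolis force deflects motion to the left, so the geostrophic wind blows 90° to the left of the pressure-gradient force (low pressure on the right).
Rotating 000° by 90° counterclockwise gives 270° — the wind blows toward the west.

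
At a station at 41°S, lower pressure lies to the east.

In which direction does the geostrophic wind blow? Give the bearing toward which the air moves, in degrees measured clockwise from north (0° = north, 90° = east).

The pressure-gradient force points toward the east (bearing 090°).
Geostrophic balance: in the Southern Hemisphere the Coriolis force deflects motion to the left, so the geostrophic wind blows 90° to the left of the pressure-gradient force (low pressure on the right).
Rotating 090° by 90° counterclockwise gives 000° — the wind blows toward the north.

000°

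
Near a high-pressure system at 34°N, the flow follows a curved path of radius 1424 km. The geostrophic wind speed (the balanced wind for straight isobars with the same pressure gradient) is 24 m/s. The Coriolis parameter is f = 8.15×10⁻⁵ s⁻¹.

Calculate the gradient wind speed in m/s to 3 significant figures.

Around a high, pressure-gradient force acts outward with centrifugal, so Coriolis balances both:
fV = (1/ρ)|∂P/∂n| + V²/R  →  V² − fR·V + fR·V_g = 0
With fR = 8.15×10⁻⁵ × 1424×10³ m = 116 m/s:
V = [fR − √((fR)² − 4 fR V_g)]/2 = [116 − √(116² − 4×116×24)]/2 = 33.9 m/s
Supergeostrophic (V > V_g = 24 m/s), as expected around a high.

33.9 m/s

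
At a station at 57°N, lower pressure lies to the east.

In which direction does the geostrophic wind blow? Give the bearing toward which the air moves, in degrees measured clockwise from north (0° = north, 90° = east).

180°

The pressure-gradient force points toward the east (bearing 090°).
Geostrophic balance: in the Northern Hemisphere the Coriolis force deflects motion to the right, so the geostrophic wind blows 90° to the right of the pressure-gradient force (low pressure on the left).
Rotating 090° by 90° clockwise gives 180° — the wind blows toward the south.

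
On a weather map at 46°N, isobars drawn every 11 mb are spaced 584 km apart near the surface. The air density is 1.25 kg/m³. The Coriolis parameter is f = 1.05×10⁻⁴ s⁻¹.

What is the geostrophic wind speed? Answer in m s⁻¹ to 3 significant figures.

14.4 m s⁻¹

Pressure gradient: |∂P/∂n| = 1100 Pa / 584000 m = 1.88×10⁻³ Pa/m
Geostrophic balance (pressure-gradient force = Coriolis force):
V_g = (1/(fρ)) |∂P/∂n| = 1.88×10⁻³ / (1.05×10⁻⁴ × 1.25) = 14.4 m/s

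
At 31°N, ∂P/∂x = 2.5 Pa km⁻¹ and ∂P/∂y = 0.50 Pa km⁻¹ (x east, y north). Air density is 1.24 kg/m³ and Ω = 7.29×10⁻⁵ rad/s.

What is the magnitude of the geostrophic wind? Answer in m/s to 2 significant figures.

27 m/s

Coriolis parameter at 31°N:
f = 2Ω sin φ = 2 × 7.29×10⁻⁵ × sin 31° = 7.51×10⁻⁵ s⁻¹
Component geostrophic relations (x east, y north):
u_g = −(1/(fρ)) ∂P/∂y,  v_g = (1/(fρ)) ∂P/∂x
u_g = −(0.50×10⁻³)/(7.51×10⁻⁵ × 1.24) = −5.37 m/s;  v_g = (2.5×10⁻³)/(7.51×10⁻⁵ × 1.24) = 26.8 m/s
|V_g| = √(u_g² + v_g²) = 27.4 m/s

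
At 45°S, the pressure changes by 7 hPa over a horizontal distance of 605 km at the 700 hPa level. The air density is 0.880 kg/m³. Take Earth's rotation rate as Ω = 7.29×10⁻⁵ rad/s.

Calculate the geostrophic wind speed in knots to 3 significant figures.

24.8 knots

Coriolis parameter at 45°S:
f = 2Ω sin φ = 2 × 7.29×10⁻⁵ × sin 45° = 1.03×10⁻⁴ s⁻¹
Pressure gradient: |∂P/∂n| = 700 Pa / 605000 m = 1.16×10⁻³ Pa/m
Geostrophic balance (pressure-gradient force = Coriolis force):
V_g = (1/(fρ)) |∂P/∂n| = 1.16×10⁻³ / (1.03×10⁻⁴ × 0.880) = 12.8 m/s
Converting: 12.8 m/s × 1.944 = 24.8 knots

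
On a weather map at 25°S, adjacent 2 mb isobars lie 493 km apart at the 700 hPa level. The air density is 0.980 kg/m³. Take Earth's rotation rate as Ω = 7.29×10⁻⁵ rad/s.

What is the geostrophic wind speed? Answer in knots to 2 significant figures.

Coriolis parameter at 25°S:
f = 2Ω sin φ = 2 × 7.29×10⁻⁵ × sin 25° = 6.16×10⁻⁵ s⁻¹
Pressure gradient: |∂P/∂n| = 200 Pa / 493000 m = 4.06×10⁻⁴ Pa/m
Geostrophic balance (pressure-gradient force = Coriolis force):
V_g = (1/(fρ)) |∂P/∂n| = 4.06×10⁻⁴ / (6.16×10⁻⁵ × 0.980) = 6.72 m/s
Converting: 6.72 m/s × 1.944 = 13 knots

13 knots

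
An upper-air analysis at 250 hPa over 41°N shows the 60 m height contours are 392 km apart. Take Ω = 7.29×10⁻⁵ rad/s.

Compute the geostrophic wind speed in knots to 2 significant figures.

Coriolis parameter at 41°N:
f = 2Ω sin φ = 2 × 7.29×10⁻⁵ × sin 41° = 9.57×10⁻⁵ s⁻¹
Height gradient: |∂Z/∂n| = 60 m / 392000 m = 1.53×10⁻⁴
On a pressure surface, geostrophic balance gives V_g = (g/f)|∂Z/∂n|:
V_g = 9.81 × 1.53×10⁻⁴ / 9.57×10⁻⁵ = 15.7 m/s
Converting: 15.7 m/s × 1.944 = 31 knots

31 knots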